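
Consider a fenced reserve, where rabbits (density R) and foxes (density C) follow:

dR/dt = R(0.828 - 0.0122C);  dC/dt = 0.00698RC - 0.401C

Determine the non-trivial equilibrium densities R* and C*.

R* ≈ 57.4, C* ≈ 67.9

Set dC/dt = 0 with C > 0: 0.00698R - 0.401 = 0, so R* = 0.401/0.00698 = 57.4.
Set dR/dt = 0 with R > 0: 0.828 - 0.0122C = 0, so C* = 0.828/0.0122 = 67.9.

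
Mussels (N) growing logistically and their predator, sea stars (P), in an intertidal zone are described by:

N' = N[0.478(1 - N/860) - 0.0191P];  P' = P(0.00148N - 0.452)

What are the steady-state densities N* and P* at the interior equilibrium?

From dP/dt = 0 with P > 0: 0.00148N* = 0.452, so N* = 305.
Substitute into dN/dt = 0: 0.478(1 - 305/860) = 0.0191P*.
The bracket is 0.645, giving P* = 0.308/0.0191 = 16.1.

N* ≈ 305, P* ≈ 16.1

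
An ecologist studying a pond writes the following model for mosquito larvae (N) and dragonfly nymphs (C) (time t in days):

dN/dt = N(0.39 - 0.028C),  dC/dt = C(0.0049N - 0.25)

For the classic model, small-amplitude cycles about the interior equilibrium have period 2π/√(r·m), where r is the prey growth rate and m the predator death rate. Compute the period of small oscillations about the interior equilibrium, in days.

Here r = 0.39 and m = 0.25, so r·m = 0.0975.
ω = √0.0975 = 0.312 per day, hence T = 2π/ω ≈ 20.1 days.

T ≈ 20.1 days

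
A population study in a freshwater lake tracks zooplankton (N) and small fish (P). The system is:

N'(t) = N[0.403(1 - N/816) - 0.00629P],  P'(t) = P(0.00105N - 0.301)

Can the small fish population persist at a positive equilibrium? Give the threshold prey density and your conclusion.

Threshold N = 287; K > 287, so yes, the predator persists.

The predator equation gives dP/dt > 0 only when N > 0.301/0.00105 = 287.
Without the predator, N → K = 816. Since 816 > 287, the predator can invade and persist.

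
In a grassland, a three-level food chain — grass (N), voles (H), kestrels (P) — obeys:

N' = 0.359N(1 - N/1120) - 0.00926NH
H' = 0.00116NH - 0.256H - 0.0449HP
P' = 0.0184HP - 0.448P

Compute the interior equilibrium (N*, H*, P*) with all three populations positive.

From dP/dt = 0: 0.0184H* = 0.448, so H* = 24.3.
From dN/dt = 0: 0.359(1 - N*/1120) = 0.00926·24.3, giving N* = 1120·(1 - 0.628) = 417.
From dH/dt = 0: 0.00116·417 - 0.256 = 0.0449P*, so P* = 0.227/0.0449 = 5.06.

N* ≈ 417, H* ≈ 24.3, P* ≈ 5.06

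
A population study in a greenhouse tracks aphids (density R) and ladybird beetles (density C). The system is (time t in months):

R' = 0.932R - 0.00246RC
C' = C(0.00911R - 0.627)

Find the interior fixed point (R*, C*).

Set dC/dt = 0 with C > 0: 0.00911R - 0.627 = 0, so R* = 0.627/0.00911 = 68.8.
Set dR/dt = 0 with R > 0: 0.932 - 0.00246C = 0, so C* = 0.932/0.00246 = 379.

R* ≈ 68.8, C* ≈ 379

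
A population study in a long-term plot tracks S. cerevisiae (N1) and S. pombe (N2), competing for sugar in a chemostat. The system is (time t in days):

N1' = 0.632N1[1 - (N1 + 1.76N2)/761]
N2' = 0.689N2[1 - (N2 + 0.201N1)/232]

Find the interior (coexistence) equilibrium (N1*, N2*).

N1* ≈ 546, N2* ≈ 122

Setting both brackets to zero gives the nullclines N1 + 1.76N2 = 761 and 0.201N1 + N2 = 232.
Substituting N2 = 232 - 0.201N1 into the first: N1(1 - 1.76·0.201) = 761 - 1.76·232.
So N1* = 353/0.646 = 546, and then N2* = 232 - 0.201·546 = 122.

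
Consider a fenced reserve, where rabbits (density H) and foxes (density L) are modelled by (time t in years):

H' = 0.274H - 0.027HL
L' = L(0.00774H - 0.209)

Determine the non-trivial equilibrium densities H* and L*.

H* ≈ 27, L* ≈ 10.1

Set dL/dt = 0 with L > 0: 0.00774H - 0.209 = 0, so H* = 0.209/0.00774 = 27.
Set dH/dt = 0 with H > 0: 0.274 - 0.027L = 0, so L* = 0.274/0.027 = 10.1.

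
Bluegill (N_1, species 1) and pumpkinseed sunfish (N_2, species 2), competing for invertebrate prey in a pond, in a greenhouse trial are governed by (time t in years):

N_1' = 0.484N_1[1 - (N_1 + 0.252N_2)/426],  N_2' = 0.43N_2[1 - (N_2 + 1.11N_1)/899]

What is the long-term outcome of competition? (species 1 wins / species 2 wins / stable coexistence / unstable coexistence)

Compare the nullcline intercepts: K1/α12 = 426/0.252 = 1690 > K2 = 899; K2/α21 = 899/1.11 = 810 > K1 = 426.
Since both inequalities hold, each species can invade when rare, so the interior equilibrium is stable.

stable coexistence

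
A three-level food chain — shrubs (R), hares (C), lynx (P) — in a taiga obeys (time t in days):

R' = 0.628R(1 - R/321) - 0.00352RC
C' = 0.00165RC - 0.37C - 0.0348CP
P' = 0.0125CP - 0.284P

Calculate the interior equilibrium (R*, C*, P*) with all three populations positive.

From dP/dt = 0: 0.0125C* = 0.284, so C* = 22.7.
From dR/dt = 0: 0.628(1 - R*/321) = 0.00352·22.7, giving R* = 321·(1 - 0.127) = 280.
From dC/dt = 0: 0.00165·280 - 0.37 = 0.0348P*, so P* = 0.0922/0.0348 = 2.65.

R* ≈ 280, C* ≈ 22.7, P* ≈ 2.65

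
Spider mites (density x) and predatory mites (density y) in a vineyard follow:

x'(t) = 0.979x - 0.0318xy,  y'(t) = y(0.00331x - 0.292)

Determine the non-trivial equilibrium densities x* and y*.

Set dy/dt = 0 with y > 0: 0.00331x - 0.292 = 0, so x* = 0.292/0.00331 = 88.2.
Set dx/dt = 0 with x > 0: 0.979 - 0.0318y = 0, so y* = 0.979/0.0318 = 30.8.

x* ≈ 88.2, y* ≈ 30.8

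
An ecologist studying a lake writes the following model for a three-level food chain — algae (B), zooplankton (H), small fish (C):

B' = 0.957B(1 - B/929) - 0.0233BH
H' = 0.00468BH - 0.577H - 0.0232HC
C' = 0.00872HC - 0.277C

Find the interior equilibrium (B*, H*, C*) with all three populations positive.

From dC/dt = 0: 0.00872H* = 0.277, so H* = 31.8.
From dB/dt = 0: 0.957(1 - B*/929) = 0.0233·31.8, giving B* = 929·(1 - 0.773) = 211.
From dH/dt = 0: 0.00468·211 - 0.577 = 0.0232C*, so C* = 0.408/0.0232 = 17.6.

B* ≈ 211, H* ≈ 31.8, C* ≈ 17.6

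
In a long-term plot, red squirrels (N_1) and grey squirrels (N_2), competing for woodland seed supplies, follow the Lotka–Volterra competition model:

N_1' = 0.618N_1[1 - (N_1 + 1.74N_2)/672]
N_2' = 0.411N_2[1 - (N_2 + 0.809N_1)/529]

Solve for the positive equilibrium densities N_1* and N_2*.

Setting both brackets to zero gives the nullclines N_1 + 1.74N_2 = 672 and 0.809N_1 + N_2 = 529.
Substituting N_2 = 529 - 0.809N_1 into the first: N_1(1 - 1.74·0.809) = 672 - 1.74·529.
So N_1* = -248/-0.408 = 609, and then N_2* = 529 - 0.809·609 = 35.9.

N_1* ≈ 609, N_2* ≈ 35.9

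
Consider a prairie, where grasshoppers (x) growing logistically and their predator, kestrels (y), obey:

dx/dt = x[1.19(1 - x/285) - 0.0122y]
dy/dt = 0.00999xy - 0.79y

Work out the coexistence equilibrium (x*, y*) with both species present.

x* ≈ 79.1, y* ≈ 70.5

From dy/dt = 0 with y > 0: 0.00999x* = 0.79, so x* = 79.1.
Substitute into dx/dt = 0: 1.19(1 - 79.1/285) = 0.0122y*.
The bracket is 0.723, giving y* = 0.86/0.0122 = 70.5.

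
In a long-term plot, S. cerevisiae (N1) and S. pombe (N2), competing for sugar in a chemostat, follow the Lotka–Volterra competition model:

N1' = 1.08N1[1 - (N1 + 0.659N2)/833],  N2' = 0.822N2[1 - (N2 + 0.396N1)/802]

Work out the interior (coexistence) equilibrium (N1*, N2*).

Setting both brackets to zero gives the nullclines N1 + 0.659N2 = 833 and 0.396N1 + N2 = 802.
Substituting N2 = 802 - 0.396N1 into the first: N1(1 - 0.659·0.396) = 833 - 0.659·802.
So N1* = 304/0.739 = 412, and then N2* = 802 - 0.396·412 = 639.

N1* ≈ 412, N2* ≈ 639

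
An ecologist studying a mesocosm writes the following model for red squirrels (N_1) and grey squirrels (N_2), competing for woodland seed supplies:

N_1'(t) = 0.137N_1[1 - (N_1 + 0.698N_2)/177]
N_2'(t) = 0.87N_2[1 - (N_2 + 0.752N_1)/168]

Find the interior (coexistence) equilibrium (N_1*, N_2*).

Setting both brackets to zero gives the nullclines N_1 + 0.698N_2 = 177 and 0.752N_1 + N_2 = 168.
Substituting N_2 = 168 - 0.752N_1 into the first: N_1(1 - 0.698·0.752) = 177 - 0.698·168.
So N_1* = 59.7/0.475 = 126, and then N_2* = 168 - 0.752·126 = 73.4.

N_1* ≈ 126, N_2* ≈ 73.4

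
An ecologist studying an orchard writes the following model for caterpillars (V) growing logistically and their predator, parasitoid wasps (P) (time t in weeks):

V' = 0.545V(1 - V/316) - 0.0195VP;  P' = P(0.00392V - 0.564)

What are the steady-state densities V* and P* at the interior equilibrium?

From dP/dt = 0 with P > 0: 0.00392V* = 0.564, so V* = 144.
Substitute into dV/dt = 0: 0.545(1 - 144/316) = 0.0195P*.
The bracket is 0.545, giving P* = 0.297/0.0195 = 15.2.

V* ≈ 144, P* ≈ 15.2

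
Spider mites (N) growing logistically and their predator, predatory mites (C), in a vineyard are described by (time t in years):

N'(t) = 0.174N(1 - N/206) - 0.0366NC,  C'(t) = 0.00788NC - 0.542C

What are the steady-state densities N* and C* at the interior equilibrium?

N* ≈ 68.8, C* ≈ 3.17

From dC/dt = 0 with C > 0: 0.00788N* = 0.542, so N* = 68.8.
Substitute into dN/dt = 0: 0.174(1 - 68.8/206) = 0.0366C*.
The bracket is 0.666, giving C* = 0.116/0.0366 = 3.17.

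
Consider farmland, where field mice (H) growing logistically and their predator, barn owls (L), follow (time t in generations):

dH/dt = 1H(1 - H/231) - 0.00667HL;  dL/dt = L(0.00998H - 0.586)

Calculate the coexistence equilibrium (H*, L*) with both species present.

H* ≈ 58.7, L* ≈ 112

From dL/dt = 0 with L > 0: 0.00998H* = 0.586, so H* = 58.7.
Substitute into dH/dt = 0: 1(1 - 58.7/231) = 0.00667L*.
The bracket is 0.746, giving L* = 0.746/0.00667 = 112.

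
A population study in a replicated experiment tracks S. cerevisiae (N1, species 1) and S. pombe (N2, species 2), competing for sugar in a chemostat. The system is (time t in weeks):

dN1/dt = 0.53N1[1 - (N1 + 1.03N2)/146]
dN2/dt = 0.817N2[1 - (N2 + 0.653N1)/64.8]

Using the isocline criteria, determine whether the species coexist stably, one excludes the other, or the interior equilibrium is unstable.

Compare the nullcline intercepts: K1/α12 = 146/1.03 = 142 > K2 = 64.8; K2/α21 = 64.8/0.653 = 99.2 < K1 = 146.
Since the inequalities point opposite ways, species 1 can invade but species 2 cannot.

species 1 excludes species 2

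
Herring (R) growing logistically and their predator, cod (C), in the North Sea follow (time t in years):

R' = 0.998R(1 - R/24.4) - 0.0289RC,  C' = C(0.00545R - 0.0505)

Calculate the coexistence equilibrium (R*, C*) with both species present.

From dC/dt = 0 with C > 0: 0.00545R* = 0.0505, so R* = 9.27.
Substitute into dR/dt = 0: 0.998(1 - 9.27/24.4) = 0.0289C*.
The bracket is 0.62, giving C* = 0.619/0.0289 = 21.4.

R* ≈ 9.27, C* ≈ 21.4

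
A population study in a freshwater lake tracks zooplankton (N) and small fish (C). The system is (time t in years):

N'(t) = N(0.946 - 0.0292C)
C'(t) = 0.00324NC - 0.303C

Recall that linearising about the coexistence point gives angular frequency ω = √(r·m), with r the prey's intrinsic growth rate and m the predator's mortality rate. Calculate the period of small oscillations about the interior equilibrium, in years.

T ≈ 11.7 years

Here r = 0.946 and m = 0.303, so r·m = 0.287.
ω = √0.287 = 0.535 per year, hence T = 2π/ω ≈ 11.7 years.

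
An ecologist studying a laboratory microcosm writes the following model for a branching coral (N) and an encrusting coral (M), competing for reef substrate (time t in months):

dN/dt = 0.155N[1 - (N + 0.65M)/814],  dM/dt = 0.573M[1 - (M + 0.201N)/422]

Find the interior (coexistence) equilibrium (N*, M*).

Setting both brackets to zero gives the nullclines N + 0.65M = 814 and 0.201N + M = 422.
Substituting M = 422 - 0.201N into the first: N(1 - 0.65·0.201) = 814 - 0.65·422.
So N* = 540/0.869 = 621, and then M* = 422 - 0.201·621 = 297.

N* ≈ 621, M* ≈ 297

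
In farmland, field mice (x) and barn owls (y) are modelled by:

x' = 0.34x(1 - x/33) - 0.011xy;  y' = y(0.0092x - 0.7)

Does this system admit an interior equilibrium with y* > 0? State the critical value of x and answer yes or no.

Threshold x = 76.1; K < 76.1, so no, the predator goes extinct.

The predator equation gives dy/dt > 0 only when x > 0.7/0.0092 = 76.1.
Without the predator, x → K = 33. Since 33 < 76.1, the predator cannot invade.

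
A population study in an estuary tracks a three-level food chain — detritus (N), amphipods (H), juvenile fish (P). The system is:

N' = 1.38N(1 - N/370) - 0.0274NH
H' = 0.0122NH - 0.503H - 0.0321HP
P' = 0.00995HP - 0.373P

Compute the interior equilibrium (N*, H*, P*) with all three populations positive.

From dP/dt = 0: 0.00995H* = 0.373, so H* = 37.5.
From dN/dt = 0: 1.38(1 - N*/370) = 0.0274·37.5, giving N* = 370·(1 - 0.744) = 94.6.
From dH/dt = 0: 0.0122·94.6 - 0.503 = 0.0321P*, so P* = 0.651/0.0321 = 20.3.

N* ≈ 94.6, H* ≈ 37.5, P* ≈ 20.3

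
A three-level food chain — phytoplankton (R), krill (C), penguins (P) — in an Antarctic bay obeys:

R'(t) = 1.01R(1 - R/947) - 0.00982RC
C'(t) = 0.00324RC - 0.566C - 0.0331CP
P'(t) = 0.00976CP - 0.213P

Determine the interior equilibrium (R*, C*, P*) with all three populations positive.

From dP/dt = 0: 0.00976C* = 0.213, so C* = 21.8.
From dR/dt = 0: 1.01(1 - R*/947) = 0.00982·21.8, giving R* = 947·(1 - 0.212) = 746.
From dC/dt = 0: 0.00324·746 - 0.566 = 0.0331P*, so P* = 1.85/0.0331 = 55.9.

R* ≈ 746, C* ≈ 21.8, P* ≈ 55.9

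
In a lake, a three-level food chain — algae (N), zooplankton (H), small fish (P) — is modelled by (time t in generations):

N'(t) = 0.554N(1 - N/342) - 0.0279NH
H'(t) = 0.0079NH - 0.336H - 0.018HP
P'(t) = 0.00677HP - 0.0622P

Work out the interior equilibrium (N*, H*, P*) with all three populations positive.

N* ≈ 184, H* ≈ 9.19, P* ≈ 62

From dP/dt = 0: 0.00677H* = 0.0622, so H* = 9.19.
From dN/dt = 0: 0.554(1 - N*/342) = 0.0279·9.19, giving N* = 342·(1 - 0.463) = 184.
From dH/dt = 0: 0.0079·184 - 0.336 = 0.018P*, so P* = 1.12/0.018 = 62.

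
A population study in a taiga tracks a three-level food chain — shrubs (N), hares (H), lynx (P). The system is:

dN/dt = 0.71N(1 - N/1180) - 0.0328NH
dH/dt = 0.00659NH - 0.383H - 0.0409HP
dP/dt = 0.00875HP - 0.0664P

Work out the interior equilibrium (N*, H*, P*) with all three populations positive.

N* ≈ 766, H* ≈ 7.59, P* ≈ 114

From dP/dt = 0: 0.00875H* = 0.0664, so H* = 7.59.
From dN/dt = 0: 0.71(1 - N*/1180) = 0.0328·7.59, giving N* = 1180·(1 - 0.351) = 766.
From dH/dt = 0: 0.00659·766 - 0.383 = 0.0409P*, so P* = 4.67/0.0409 = 114.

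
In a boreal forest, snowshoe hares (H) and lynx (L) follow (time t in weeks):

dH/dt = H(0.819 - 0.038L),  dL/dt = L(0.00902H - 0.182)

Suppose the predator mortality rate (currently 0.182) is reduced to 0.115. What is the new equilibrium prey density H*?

At the interior fixed point, setting dL/dt = 0 with L > 0 fixes H* = (predator death rate)/(HL coefficient) — independent of the other coefficients.
With the change, H* = 0.115/0.00902 = 12.7; it falls from 20.2.

H* ≈ 12.7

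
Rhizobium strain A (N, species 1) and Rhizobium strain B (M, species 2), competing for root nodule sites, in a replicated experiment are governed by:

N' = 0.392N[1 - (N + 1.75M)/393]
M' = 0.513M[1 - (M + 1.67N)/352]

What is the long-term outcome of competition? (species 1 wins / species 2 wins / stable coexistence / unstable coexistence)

Compare the nullcline intercepts: K1/α12 = 393/1.75 = 225 < K2 = 352; K2/α21 = 352/1.67 = 211 < K1 = 393.
Since both are reversed, neither can invade when rare; the interior point is a saddle.

unstable coexistence (outcome depends on initial conditions)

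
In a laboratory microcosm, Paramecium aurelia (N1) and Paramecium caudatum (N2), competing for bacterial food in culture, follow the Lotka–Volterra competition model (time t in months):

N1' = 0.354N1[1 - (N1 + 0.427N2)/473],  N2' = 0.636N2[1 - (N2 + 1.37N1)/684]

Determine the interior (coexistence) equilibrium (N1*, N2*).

Setting both brackets to zero gives the nullclines N1 + 0.427N2 = 473 and 1.37N1 + N2 = 684.
Substituting N2 = 684 - 1.37N1 into the first: N1(1 - 0.427·1.37) = 473 - 0.427·684.
So N1* = 181/0.415 = 436, and then N2* = 684 - 1.37·436 = 86.7.

N1* ≈ 436, N2* ≈ 86.7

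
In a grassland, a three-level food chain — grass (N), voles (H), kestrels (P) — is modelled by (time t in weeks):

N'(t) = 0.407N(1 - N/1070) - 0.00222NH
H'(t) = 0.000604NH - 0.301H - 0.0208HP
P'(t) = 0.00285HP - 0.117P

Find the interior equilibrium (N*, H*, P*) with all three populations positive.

N* ≈ 830, H* ≈ 41.1, P* ≈ 9.64

From dP/dt = 0: 0.00285H* = 0.117, so H* = 41.1.
From dN/dt = 0: 0.407(1 - N*/1070) = 0.00222·41.1, giving N* = 1070·(1 - 0.224) = 830.
From dH/dt = 0: 0.000604·830 - 0.301 = 0.0208P*, so P* = 0.201/0.0208 = 9.64.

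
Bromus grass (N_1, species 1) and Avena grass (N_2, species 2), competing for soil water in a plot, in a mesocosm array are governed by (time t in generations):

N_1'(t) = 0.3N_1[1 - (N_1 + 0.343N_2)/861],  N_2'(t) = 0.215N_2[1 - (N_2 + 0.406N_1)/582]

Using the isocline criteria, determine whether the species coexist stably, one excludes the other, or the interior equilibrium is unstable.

stable coexistence

Compare the nullcline intercepts: K1/α12 = 861/0.343 = 2510 > K2 = 582; K2/α21 = 582/0.406 = 1430 > K1 = 861.
Since both inequalities hold, each species can invade when rare, so the interior equilibrium is stable.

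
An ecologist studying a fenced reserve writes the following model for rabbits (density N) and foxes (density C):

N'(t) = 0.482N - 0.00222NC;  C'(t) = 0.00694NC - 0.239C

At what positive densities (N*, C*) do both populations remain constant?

N* ≈ 34.4, C* ≈ 217

Set dC/dt = 0 with C > 0: 0.00694N - 0.239 = 0, so N* = 0.239/0.00694 = 34.4.
Set dN/dt = 0 with N > 0: 0.482 - 0.00222C = 0, so C* = 0.482/0.00222 = 217.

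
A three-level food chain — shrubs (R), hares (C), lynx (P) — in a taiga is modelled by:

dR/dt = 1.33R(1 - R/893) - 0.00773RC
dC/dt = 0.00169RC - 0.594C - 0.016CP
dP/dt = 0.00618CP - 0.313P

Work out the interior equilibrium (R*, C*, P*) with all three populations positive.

From dP/dt = 0: 0.00618C* = 0.313, so C* = 50.6.
From dR/dt = 0: 1.33(1 - R*/893) = 0.00773·50.6, giving R* = 893·(1 - 0.294) = 630.
From dC/dt = 0: 0.00169·630 - 0.594 = 0.016P*, so P* = 0.471/0.016 = 29.4.

R* ≈ 630, C* ≈ 50.6, P* ≈ 29.4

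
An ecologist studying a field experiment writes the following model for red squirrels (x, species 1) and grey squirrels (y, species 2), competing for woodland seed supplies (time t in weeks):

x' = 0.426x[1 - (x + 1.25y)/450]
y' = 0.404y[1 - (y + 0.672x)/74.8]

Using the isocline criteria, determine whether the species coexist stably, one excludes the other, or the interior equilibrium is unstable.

Compare the nullcline intercepts: K1/α12 = 450/1.25 = 360 > K2 = 74.8; K2/α21 = 74.8/0.672 = 111 < K1 = 450.
Since the inequalities point opposite ways, species 1 can invade but species 2 cannot.

species 1 excludes species 2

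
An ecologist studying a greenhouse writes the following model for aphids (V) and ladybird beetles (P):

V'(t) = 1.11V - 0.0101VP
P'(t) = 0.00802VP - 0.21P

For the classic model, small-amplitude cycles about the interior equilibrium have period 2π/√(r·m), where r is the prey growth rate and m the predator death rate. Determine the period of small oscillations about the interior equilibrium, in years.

Here r = 1.11 and m = 0.21, so r·m = 0.233.
ω = √0.233 = 0.483 per year, hence T = 2π/ω ≈ 13 years.

T ≈ 13 years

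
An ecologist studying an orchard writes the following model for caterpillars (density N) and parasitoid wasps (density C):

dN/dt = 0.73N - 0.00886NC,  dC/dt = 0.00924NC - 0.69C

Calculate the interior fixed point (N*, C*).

Set dC/dt = 0 with C > 0: 0.00924N - 0.69 = 0, so N* = 0.69/0.00924 = 74.7.
Set dN/dt = 0 with N > 0: 0.73 - 0.00886C = 0, so C* = 0.73/0.00886 = 82.4.

N* ≈ 74.7, C* ≈ 82.4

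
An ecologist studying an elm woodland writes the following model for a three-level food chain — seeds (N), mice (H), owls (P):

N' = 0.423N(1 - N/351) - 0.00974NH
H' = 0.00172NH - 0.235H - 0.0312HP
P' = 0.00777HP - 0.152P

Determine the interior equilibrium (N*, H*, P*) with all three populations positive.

N* ≈ 193, H* ≈ 19.6, P* ≈ 3.1

From dP/dt = 0: 0.00777H* = 0.152, so H* = 19.6.
From dN/dt = 0: 0.423(1 - N*/351) = 0.00974·19.6, giving N* = 351·(1 - 0.45) = 193.
From dH/dt = 0: 0.00172·193 - 0.235 = 0.0312P*, so P* = 0.0968/0.0312 = 3.1.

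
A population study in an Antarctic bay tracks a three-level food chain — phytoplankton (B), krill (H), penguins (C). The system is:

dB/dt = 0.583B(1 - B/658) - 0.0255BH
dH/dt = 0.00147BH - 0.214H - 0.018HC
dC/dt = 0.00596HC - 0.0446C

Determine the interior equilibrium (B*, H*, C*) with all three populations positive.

From dC/dt = 0: 0.00596H* = 0.0446, so H* = 7.48.
From dB/dt = 0: 0.583(1 - B*/658) = 0.0255·7.48, giving B* = 658·(1 - 0.327) = 443.
From dH/dt = 0: 0.00147·443 - 0.214 = 0.018C*, so C* = 0.437/0.018 = 24.3.

B* ≈ 443, H* ≈ 7.48, C* ≈ 24.3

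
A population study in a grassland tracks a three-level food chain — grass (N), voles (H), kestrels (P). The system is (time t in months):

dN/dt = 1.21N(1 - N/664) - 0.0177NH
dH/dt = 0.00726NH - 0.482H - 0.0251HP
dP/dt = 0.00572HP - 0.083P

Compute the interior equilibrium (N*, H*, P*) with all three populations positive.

N* ≈ 523, H* ≈ 14.5, P* ≈ 132

From dP/dt = 0: 0.00572H* = 0.083, so H* = 14.5.
From dN/dt = 0: 1.21(1 - N*/664) = 0.0177·14.5, giving N* = 664·(1 - 0.212) = 523.
From dH/dt = 0: 0.00726·523 - 0.482 = 0.0251P*, so P* = 3.32/0.0251 = 132.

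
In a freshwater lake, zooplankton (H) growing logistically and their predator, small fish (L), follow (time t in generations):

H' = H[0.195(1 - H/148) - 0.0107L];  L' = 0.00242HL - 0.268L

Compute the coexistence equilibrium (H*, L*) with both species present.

H* ≈ 111, L* ≈ 4.59

From dL/dt = 0 with L > 0: 0.00242H* = 0.268, so H* = 111.
Substitute into dH/dt = 0: 0.195(1 - 111/148) = 0.0107L*.
The bracket is 0.252, giving L* = 0.0491/0.0107 = 4.59.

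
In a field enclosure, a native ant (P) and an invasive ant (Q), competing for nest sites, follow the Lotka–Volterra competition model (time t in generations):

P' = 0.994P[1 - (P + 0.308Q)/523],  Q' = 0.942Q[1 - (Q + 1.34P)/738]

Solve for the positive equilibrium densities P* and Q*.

Setting both brackets to zero gives the nullclines P + 0.308Q = 523 and 1.34P + Q = 738.
Substituting Q = 738 - 1.34P into the first: P(1 - 0.308·1.34) = 523 - 0.308·738.
So P* = 296/0.587 = 504, and then Q* = 738 - 1.34·504 = 63.3.

P* ≈ 504, Q* ≈ 63.3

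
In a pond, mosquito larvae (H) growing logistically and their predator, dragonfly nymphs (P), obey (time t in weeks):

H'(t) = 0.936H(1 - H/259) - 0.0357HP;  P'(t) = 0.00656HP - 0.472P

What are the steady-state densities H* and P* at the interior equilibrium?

From dP/dt = 0 with P > 0: 0.00656H* = 0.472, so H* = 72.
Substitute into dH/dt = 0: 0.936(1 - 72/259) = 0.0357P*.
The bracket is 0.722, giving P* = 0.676/0.0357 = 18.9.

H* ≈ 72, P* ≈ 18.9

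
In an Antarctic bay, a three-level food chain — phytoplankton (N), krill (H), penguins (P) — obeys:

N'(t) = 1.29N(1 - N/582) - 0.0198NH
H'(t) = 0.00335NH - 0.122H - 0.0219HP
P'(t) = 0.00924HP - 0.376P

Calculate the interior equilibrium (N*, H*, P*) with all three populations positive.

From dP/dt = 0: 0.00924H* = 0.376, so H* = 40.7.
From dN/dt = 0: 1.29(1 - N*/582) = 0.0198·40.7, giving N* = 582·(1 - 0.625) = 218.
From dH/dt = 0: 0.00335·218 - 0.122 = 0.0219P*, so P* = 0.61/0.0219 = 27.9.

N* ≈ 218, H* ≈ 40.7, P* ≈ 27.9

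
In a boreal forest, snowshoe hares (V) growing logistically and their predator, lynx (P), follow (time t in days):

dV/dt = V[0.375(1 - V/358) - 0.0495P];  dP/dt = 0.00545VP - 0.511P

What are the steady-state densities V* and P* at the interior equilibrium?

From dP/dt = 0 with P > 0: 0.00545V* = 0.511, so V* = 93.8.
Substitute into dV/dt = 0: 0.375(1 - 93.8/358) = 0.0495P*.
The bracket is 0.738, giving P* = 0.277/0.0495 = 5.59.

V* ≈ 93.8, P* ≈ 5.59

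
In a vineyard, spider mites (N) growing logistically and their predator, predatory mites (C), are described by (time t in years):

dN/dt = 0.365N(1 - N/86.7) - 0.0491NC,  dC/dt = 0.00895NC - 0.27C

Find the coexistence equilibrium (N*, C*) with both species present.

N* ≈ 30.2, C* ≈ 4.85

From dC/dt = 0 with C > 0: 0.00895N* = 0.27, so N* = 30.2.
Substitute into dN/dt = 0: 0.365(1 - 30.2/86.7) = 0.0491C*.
The bracket is 0.652, giving C* = 0.238/0.0491 = 4.85.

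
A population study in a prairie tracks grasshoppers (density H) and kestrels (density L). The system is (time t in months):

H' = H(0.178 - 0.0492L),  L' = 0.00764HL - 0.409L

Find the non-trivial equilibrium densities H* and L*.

Set dL/dt = 0 with L > 0: 0.00764H - 0.409 = 0, so H* = 0.409/0.00764 = 53.5.
Set dH/dt = 0 with H > 0: 0.178 - 0.0492L = 0, so L* = 0.178/0.0492 = 3.62.

H* ≈ 53.5, L* ≈ 3.62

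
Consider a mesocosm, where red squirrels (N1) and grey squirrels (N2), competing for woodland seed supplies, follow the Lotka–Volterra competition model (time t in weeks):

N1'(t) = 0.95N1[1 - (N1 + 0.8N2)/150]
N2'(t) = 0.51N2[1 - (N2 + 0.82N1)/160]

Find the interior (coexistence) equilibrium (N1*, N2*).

N1* ≈ 64, N2* ≈ 108

Setting both brackets to zero gives the nullclines N1 + 0.8N2 = 150 and 0.82N1 + N2 = 160.
Substituting N2 = 160 - 0.82N1 into the first: N1(1 - 0.8·0.82) = 150 - 0.8·160.
So N1* = 22/0.344 = 64, and then N2* = 160 - 0.82·64 = 108.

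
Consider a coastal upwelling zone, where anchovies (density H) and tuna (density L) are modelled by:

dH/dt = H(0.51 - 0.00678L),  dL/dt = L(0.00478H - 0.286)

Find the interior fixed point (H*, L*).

H* ≈ 59.8, L* ≈ 75.2

Set dL/dt = 0 with L > 0: 0.00478H - 0.286 = 0, so H* = 0.286/0.00478 = 59.8.
Set dH/dt = 0 with H > 0: 0.51 - 0.00678L = 0, so L* = 0.51/0.00678 = 75.2.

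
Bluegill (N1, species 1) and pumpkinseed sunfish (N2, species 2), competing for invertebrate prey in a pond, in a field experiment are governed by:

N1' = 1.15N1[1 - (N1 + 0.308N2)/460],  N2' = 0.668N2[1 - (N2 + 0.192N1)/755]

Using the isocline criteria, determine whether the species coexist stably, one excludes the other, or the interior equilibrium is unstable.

Compare the nullcline intercepts: K1/α12 = 460/0.308 = 1490 > K2 = 755; K2/α21 = 755/0.192 = 3930 > K1 = 460.
Since both inequalities hold, each species can invade when rare, so the interior equilibrium is stable.

stable coexistence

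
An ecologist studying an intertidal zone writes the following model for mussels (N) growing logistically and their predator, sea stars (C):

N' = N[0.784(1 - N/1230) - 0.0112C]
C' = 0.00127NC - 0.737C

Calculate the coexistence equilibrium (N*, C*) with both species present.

N* ≈ 580, C* ≈ 37

From dC/dt = 0 with C > 0: 0.00127N* = 0.737, so N* = 580.
Substitute into dN/dt = 0: 0.784(1 - 580/1230) = 0.0112C*.
The bracket is 0.528, giving C* = 0.414/0.0112 = 37.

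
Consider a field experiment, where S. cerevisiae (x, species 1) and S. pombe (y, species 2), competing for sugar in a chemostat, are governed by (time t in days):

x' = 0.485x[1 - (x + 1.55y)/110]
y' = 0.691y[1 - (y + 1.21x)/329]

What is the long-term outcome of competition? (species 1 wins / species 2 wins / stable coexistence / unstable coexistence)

Compare the nullcline intercepts: K1/α12 = 110/1.55 = 71 < K2 = 329; K2/α21 = 329/1.21 = 272 > K1 = 110.
Since the inequalities point opposite ways, species 2 can invade but species 1 cannot.

species 2 excludes species 1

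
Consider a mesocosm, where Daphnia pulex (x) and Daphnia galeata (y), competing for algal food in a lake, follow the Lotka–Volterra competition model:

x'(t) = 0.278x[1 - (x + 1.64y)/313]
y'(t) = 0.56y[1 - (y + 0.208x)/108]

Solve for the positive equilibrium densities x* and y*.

x* ≈ 206, y* ≈ 65.1

Setting both brackets to zero gives the nullclines x + 1.64y = 313 and 0.208x + y = 108.
Substituting y = 108 - 0.208x into the first: x(1 - 1.64·0.208) = 313 - 1.64·108.
So x* = 136/0.659 = 206, and then y* = 108 - 0.208·206 = 65.1.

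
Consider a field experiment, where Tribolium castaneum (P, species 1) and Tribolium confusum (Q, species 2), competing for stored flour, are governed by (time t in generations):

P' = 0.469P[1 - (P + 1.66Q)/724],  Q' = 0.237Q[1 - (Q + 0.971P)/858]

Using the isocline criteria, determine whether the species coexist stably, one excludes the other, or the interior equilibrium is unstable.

Compare the nullcline intercepts: K1/α12 = 724/1.66 = 436 < K2 = 858; K2/α21 = 858/0.971 = 884 > K1 = 724.
Since the inequalities point opposite ways, species 2 can invade but species 1 cannot.

species 2 excludes species 1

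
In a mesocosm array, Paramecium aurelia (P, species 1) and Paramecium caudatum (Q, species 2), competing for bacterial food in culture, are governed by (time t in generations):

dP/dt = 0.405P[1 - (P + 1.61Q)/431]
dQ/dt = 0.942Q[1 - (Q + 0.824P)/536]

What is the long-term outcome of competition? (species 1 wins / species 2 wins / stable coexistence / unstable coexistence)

species 2 excludes species 1

Compare the nullcline intercepts: K1/α12 = 431/1.61 = 268 < K2 = 536; K2/α21 = 536/0.824 = 650 > K1 = 431.
Since the inequalities point opposite ways, species 2 can invade but species 1 cannot.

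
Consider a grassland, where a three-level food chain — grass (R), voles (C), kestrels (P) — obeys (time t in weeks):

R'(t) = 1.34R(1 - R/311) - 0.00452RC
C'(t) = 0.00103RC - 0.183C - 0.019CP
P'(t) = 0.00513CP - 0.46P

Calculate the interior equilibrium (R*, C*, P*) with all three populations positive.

R* ≈ 217, C* ≈ 89.7, P* ≈ 2.13

From dP/dt = 0: 0.00513C* = 0.46, so C* = 89.7.
From dR/dt = 0: 1.34(1 - R*/311) = 0.00452·89.7, giving R* = 311·(1 - 0.302) = 217.
From dC/dt = 0: 0.00103·217 - 0.183 = 0.019P*, so P* = 0.0404/0.019 = 2.13.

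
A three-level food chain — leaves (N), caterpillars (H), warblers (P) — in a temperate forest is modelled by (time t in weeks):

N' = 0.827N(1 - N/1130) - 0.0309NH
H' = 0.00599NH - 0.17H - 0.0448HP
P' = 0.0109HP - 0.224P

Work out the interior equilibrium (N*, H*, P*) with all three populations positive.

From dP/dt = 0: 0.0109H* = 0.224, so H* = 20.6.
From dN/dt = 0: 0.827(1 - N*/1130) = 0.0309·20.6, giving N* = 1130·(1 - 0.768) = 262.
From dH/dt = 0: 0.00599·262 - 0.17 = 0.0448P*, so P* = 1.4/0.0448 = 31.3.

N* ≈ 262, H* ≈ 20.6, P* ≈ 31.3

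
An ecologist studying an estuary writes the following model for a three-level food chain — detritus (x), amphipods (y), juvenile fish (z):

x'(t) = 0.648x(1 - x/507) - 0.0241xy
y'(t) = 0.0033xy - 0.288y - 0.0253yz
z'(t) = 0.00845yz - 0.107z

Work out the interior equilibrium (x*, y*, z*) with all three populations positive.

From dz/dt = 0: 0.00845y* = 0.107, so y* = 12.7.
From dx/dt = 0: 0.648(1 - x*/507) = 0.0241·12.7, giving x* = 507·(1 - 0.471) = 268.
From dy/dt = 0: 0.0033·268 - 0.288 = 0.0253z*, so z* = 0.597/0.0253 = 23.6.

x* ≈ 268, y* ≈ 12.7, z* ≈ 23.6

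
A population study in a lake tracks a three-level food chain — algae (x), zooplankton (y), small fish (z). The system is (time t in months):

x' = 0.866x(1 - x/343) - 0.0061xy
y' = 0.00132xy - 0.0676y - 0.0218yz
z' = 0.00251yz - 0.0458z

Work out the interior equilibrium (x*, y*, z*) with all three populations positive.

x* ≈ 299, y* ≈ 18.2, z* ≈ 15

From dz/dt = 0: 0.00251y* = 0.0458, so y* = 18.2.
From dx/dt = 0: 0.866(1 - x*/343) = 0.0061·18.2, giving x* = 343·(1 - 0.129) = 299.
From dy/dt = 0: 0.00132·299 - 0.0676 = 0.0218z*, so z* = 0.327/0.0218 = 15.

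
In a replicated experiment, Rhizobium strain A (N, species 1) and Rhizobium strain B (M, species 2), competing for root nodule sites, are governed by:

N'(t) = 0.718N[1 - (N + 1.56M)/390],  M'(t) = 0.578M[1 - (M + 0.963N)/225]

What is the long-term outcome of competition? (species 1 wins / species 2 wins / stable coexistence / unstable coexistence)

Compare the nullcline intercepts: K1/α12 = 390/1.56 = 250 > K2 = 225; K2/α21 = 225/0.963 = 234 < K1 = 390.
Since the inequalities point opposite ways, species 1 can invade but species 2 cannot.

species 1 excludes species 2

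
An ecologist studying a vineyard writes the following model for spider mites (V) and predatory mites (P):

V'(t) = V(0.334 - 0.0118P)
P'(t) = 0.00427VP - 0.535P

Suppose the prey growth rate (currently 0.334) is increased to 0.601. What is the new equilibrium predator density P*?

P* ≈ 50.9

At the interior fixed point, setting dV/dt = 0 with V > 0 fixes P* = (prey growth rate)/(VP coefficient) — independent of the other coefficients.
With the change, P* = 0.601/0.0118 = 50.9; it rises from 28.3.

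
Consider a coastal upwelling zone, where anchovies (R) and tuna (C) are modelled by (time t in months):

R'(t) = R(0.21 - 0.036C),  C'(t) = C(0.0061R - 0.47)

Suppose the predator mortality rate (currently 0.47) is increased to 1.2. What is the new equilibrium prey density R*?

R* ≈ 197

At the interior fixed point, setting dC/dt = 0 with C > 0 fixes R* = (predator death rate)/(RC coefficient) — independent of the other coefficients.
With the change, R* = 1.2/0.0061 = 197; it rises from 77.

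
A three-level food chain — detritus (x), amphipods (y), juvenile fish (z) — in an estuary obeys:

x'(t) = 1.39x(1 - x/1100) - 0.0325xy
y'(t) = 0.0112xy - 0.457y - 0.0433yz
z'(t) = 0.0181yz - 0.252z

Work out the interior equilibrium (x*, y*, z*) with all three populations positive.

From dz/dt = 0: 0.0181y* = 0.252, so y* = 13.9.
From dx/dt = 0: 1.39(1 - x*/1100) = 0.0325·13.9, giving x* = 1100·(1 - 0.326) = 742.
From dy/dt = 0: 0.0112·742 - 0.457 = 0.0433z*, so z* = 7.85/0.0433 = 181.

x* ≈ 742, y* ≈ 13.9, z* ≈ 181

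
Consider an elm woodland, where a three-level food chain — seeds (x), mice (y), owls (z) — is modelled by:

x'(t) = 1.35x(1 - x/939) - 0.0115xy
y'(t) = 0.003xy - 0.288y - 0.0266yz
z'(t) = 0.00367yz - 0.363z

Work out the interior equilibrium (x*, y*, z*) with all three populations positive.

x* ≈ 148, y* ≈ 98.9, z* ≈ 5.85

From dz/dt = 0: 0.00367y* = 0.363, so y* = 98.9.
From dx/dt = 0: 1.35(1 - x*/939) = 0.0115·98.9, giving x* = 939·(1 - 0.843) = 148.
From dy/dt = 0: 0.003·148 - 0.288 = 0.0266z*, so z* = 0.155/0.0266 = 5.85.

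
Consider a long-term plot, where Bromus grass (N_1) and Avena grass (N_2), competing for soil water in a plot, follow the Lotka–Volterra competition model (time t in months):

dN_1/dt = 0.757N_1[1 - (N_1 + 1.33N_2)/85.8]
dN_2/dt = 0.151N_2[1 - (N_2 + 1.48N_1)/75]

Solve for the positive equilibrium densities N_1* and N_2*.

N_1* ≈ 14.4, N_2* ≈ 53.7

Setting both brackets to zero gives the nullclines N_1 + 1.33N_2 = 85.8 and 1.48N_1 + N_2 = 75.
Substituting N_2 = 75 - 1.48N_1 into the first: N_1(1 - 1.33·1.48) = 85.8 - 1.33·75.
So N_1* = -14/-0.968 = 14.4, and then N_2* = 75 - 1.48·14.4 = 53.7.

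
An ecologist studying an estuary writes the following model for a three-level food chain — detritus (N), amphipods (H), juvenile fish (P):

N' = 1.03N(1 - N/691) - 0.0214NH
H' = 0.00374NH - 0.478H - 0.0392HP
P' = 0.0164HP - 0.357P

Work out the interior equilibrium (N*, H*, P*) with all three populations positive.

From dP/dt = 0: 0.0164H* = 0.357, so H* = 21.8.
From dN/dt = 0: 1.03(1 - N*/691) = 0.0214·21.8, giving N* = 691·(1 - 0.452) = 378.
From dH/dt = 0: 0.00374·378 - 0.478 = 0.0392P*, so P* = 0.938/0.0392 = 23.9.

N* ≈ 378, H* ≈ 21.8, P* ≈ 23.9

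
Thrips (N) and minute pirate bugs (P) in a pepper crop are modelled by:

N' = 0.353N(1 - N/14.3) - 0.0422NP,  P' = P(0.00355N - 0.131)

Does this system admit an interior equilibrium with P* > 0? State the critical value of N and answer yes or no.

Threshold N = 36.9; K < 36.9, so no, the predator goes extinct.

The predator equation gives dP/dt > 0 only when N > 0.131/0.00355 = 36.9.
Without the predator, N → K = 14.3. Since 14.3 < 36.9, the predator cannot invade.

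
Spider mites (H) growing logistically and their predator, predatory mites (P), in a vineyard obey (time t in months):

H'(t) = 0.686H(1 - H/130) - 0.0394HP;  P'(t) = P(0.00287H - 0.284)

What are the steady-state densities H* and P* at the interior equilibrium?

H* ≈ 99, P* ≈ 4.16

From dP/dt = 0 with P > 0: 0.00287H* = 0.284, so H* = 99.
Substitute into dH/dt = 0: 0.686(1 - 99/130) = 0.0394P*.
The bracket is 0.239, giving P* = 0.164/0.0394 = 4.16.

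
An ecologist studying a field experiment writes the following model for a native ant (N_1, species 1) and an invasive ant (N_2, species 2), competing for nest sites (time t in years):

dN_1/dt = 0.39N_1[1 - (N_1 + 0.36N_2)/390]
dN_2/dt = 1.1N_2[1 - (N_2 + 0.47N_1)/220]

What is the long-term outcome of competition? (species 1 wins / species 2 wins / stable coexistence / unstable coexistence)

Compare the nullcline intercepts: K1/α12 = 390/0.36 = 1080 > K2 = 220; K2/α21 = 220/0.47 = 468 > K1 = 390.
Since both inequalities hold, each species can invade when rare, so the interior equilibrium is stable.

stable coexistence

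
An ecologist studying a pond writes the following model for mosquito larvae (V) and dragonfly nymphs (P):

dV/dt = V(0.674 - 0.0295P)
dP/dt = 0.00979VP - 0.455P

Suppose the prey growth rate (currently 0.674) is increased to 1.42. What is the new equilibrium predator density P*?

P* ≈ 48.1

At the interior fixed point, setting dV/dt = 0 with V > 0 fixes P* = (prey growth rate)/(VP coefficient) — independent of the other coefficients.
With the change, P* = 1.42/0.0295 = 48.1; it rises from 22.8.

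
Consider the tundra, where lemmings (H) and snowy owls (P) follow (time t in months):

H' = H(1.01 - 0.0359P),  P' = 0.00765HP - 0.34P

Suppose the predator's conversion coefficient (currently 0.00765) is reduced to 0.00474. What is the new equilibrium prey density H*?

At the interior fixed point, setting dP/dt = 0 with P > 0 fixes H* = (predator death rate)/(HP coefficient) — independent of the other coefficients.
With the change, H* = 0.34/0.00474 = 71.7; it rises from 44.4.

H* ≈ 71.7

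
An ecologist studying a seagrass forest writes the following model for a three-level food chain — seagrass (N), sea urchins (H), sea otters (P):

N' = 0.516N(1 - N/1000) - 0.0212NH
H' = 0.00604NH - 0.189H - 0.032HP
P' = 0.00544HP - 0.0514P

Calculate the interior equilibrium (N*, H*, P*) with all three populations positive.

N* ≈ 612, H* ≈ 9.45, P* ≈ 110

From dP/dt = 0: 0.00544H* = 0.0514, so H* = 9.45.
From dN/dt = 0: 0.516(1 - N*/1000) = 0.0212·9.45, giving N* = 1000·(1 - 0.388) = 612.
From dH/dt = 0: 0.00604·612 - 0.189 = 0.032P*, so P* = 3.51/0.032 = 110.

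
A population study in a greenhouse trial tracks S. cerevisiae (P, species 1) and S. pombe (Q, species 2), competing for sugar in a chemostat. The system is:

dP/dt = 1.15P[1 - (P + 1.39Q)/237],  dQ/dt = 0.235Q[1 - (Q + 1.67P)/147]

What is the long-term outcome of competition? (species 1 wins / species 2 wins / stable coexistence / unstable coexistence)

species 1 excludes species 2

Compare the nullcline intercepts: K1/α12 = 237/1.39 = 171 > K2 = 147; K2/α21 = 147/1.67 = 88 < K1 = 237.
Since the inequalities point opposite ways, species 1 can invade but species 2 cannot.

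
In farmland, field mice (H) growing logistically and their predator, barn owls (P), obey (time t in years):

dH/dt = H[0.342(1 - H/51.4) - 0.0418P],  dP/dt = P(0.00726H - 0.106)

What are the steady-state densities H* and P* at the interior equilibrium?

From dP/dt = 0 with P > 0: 0.00726H* = 0.106, so H* = 14.6.
Substitute into dH/dt = 0: 0.342(1 - 14.6/51.4) = 0.0418P*.
The bracket is 0.716, giving P* = 0.245/0.0418 = 5.86.

H* ≈ 14.6, P* ≈ 5.86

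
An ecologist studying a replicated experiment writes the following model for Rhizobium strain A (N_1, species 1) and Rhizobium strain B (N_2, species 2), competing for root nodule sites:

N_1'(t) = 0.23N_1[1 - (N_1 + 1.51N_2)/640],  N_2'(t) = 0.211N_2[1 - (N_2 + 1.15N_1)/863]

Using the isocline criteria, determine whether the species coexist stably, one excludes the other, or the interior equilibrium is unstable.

Compare the nullcline intercepts: K1/α12 = 640/1.51 = 424 < K2 = 863; K2/α21 = 863/1.15 = 750 > K1 = 640.
Since the inequalities point opposite ways, species 2 can invade but species 1 cannot.

species 2 excludes species 1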